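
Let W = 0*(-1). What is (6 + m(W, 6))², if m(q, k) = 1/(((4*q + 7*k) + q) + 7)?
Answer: 87025/2401 ≈ 36.245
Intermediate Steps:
W = 0
m(q, k) = 1/(7 + 5*q + 7*k) (m(q, k) = 1/((5*q + 7*k) + 7) = 1/(7 + 5*q + 7*k))
(6 + m(W, 6))² = (6 + 1/(7 + 5*0 + 7*6))² = (6 + 1/(7 + 0 + 42))² = (6 + 1/49)² = (295/49)² = 87025/2401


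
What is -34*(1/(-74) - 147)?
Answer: 184943/37 ≈ 4998.5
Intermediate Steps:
-34*(1/(-74) - 147) = -34*(-1/74 - 147) = -34*(-10879/74) = 184943/37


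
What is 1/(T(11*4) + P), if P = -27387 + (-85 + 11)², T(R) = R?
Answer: -1/21867 ≈ -4.5731e-5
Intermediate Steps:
P = -21911 (P = -27387 + (-74)² = -27387 + 5476 = -21911)
1/(T(11*4) + P) = 1/(11*4 - 21911) = 1/(44 - 21911) = 1/(-21867) = -1/21867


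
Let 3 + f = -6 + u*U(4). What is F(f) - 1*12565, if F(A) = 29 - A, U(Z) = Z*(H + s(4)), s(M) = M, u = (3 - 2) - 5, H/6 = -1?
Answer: -12559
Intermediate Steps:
H = -6 (H = 6*(-1) = -6)
u = -4 (u = 1 - 5 = -4)
U(Z) = -2*Z (U(Z) = Z*(-6 + 4) = Z*(-2) = -2*Z)
f = 23 (f = -3 + (-6 - (-8)*4) = -3 + (-6 - 4*(-8)) = -3 + (-6 + 32) = -3 + 26 = 23)
F(f) - 1*12565 = (29 - 1*23) - 1*12565 = (29 - 23) - 12565 = 6 - 12565 = -12559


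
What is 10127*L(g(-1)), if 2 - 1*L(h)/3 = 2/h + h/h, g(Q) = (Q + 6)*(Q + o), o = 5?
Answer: 273429/10 ≈ 27343.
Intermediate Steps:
g(Q) = (5 + Q)*(6 + Q) (g(Q) = (Q + 6)*(Q + 5) = (6 + Q)*(5 + Q) = (5 + Q)*(6 + Q))
L(h) = 3 - 6/h (L(h) = 6 - 3*(2/h + h/h) = 6 - 3*(2/h + 1) = 6 - 3*(1 + 2/h) = 6 + (-3 - 6/h) = 3 - 6/h)
10127*L(g(-1)) = 10127*(3 - 6/(30 + (-1)² + 11*(-1))) = 10127*(3 - 6/(30 + 1 - 11)) = 10127*(3 - 6/20) = 10127*(3 - 6*1/20) = 10127*(3 - 3/10) = 10127*(27/10) = 273429/10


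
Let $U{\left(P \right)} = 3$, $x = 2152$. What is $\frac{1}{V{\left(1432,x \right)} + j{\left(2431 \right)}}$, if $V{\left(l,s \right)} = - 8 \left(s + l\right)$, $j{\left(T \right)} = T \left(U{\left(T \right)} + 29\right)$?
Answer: $\frac{1}{49120} \approx 2.0358 \cdot 10^{-5}$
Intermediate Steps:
$j{\left(T \right)} = 32 T$ ($j{\left(T \right)} = T \left(3 + 29\right) = T 32 = 32 T$)
$V{\left(l,s \right)} = - 8 l - 8 s$ ($V{\left(l,s \right)} = - 8 \left(l + s\right) = - 8 l - 8 s$)
$\frac{1}{V{\left(1432,x \right)} + j{\left(2431 \right)}} = \frac{1}{\left(\left(-8\right) 1432 - 17216\right) + 32 \cdot 2431} = \frac{1}{\left(-11456 - 17216\right) + 77792} = \frac{1}{-28672 + 77792} = \frac{1}{49120}$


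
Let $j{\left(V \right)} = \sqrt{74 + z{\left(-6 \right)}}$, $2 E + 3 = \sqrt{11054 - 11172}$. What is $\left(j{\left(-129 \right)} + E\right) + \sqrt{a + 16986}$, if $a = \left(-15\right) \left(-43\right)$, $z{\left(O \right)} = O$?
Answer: $- \frac{3}{2} + 2 \sqrt{17} + 3 \sqrt{1959} + \frac{i \sqrt{118}}{2} \approx 139.53 + 5.4314 i$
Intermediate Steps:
$E = - \frac{3}{2} + \frac{i \sqrt{118}}{2}$ ($E = - \frac{3}{2} + \frac{\sqrt{11054 - 11172}}{2} = - \frac{3}{2} + \frac{\sqrt{-118}}{2} = - \frac{3}{2} + \frac{i \sqrt{118}}{2} \approx -1.5 + 5.4314 i$)
$j{\left(V \right)} = 2 \sqrt{17}$ ($j{\left(V \right)} = \sqrt{74 - 6} = \sqrt{68} = 2 \sqrt{17}$)
$a = 645$
$\left(j{\left(-129 \right)} + E\right) + \sqrt{a + 16986} = \left(2 \sqrt{17} - \left(\frac{3}{2} - \frac{i \sqrt{118}}{2}\right)\right) + \sqrt{645 + 16986} = \left(- \frac{3}{2} + 2 \sqrt{17} + \frac{i \sqrt{118}}{2}\right) + \sqrt{17631} = \left(- \frac{3}{2} + 2 \sqrt{17} + \frac{i \sqrt{118}}{2}\right) + 3 \sqrt{1959} = - \frac{3}{2} + 2 \sqrt{17} + 3 \sqrt{1959} + \frac{i \sqrt{118}}{2}$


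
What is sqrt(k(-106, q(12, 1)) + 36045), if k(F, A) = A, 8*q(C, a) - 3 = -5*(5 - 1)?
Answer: 11*sqrt(4766)/4 ≈ 189.85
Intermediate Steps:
q(C, a) = -17/8 (q(C, a) = 3/8 + (-5*(5 - 1))/8 = 3/8 + (-5*4)/8 = 3/8 + (1/8)*(-20) = 3/8 - 5/2 = -17/8)
sqrt(k(-106, q(12, 1)) + 36045) = sqrt(-17/8 + 36045) = sqrt(288343/8) = 11*sqrt(4766)/4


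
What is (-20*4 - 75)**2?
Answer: 24025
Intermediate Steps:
(-20*4 - 75)**2 = (-80 - 75)**2 = (-155)**2 = 24025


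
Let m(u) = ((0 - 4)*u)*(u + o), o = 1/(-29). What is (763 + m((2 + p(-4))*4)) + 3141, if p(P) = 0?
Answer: 105824/29 ≈ 3649.1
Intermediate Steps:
o = -1/29 ≈ -0.034483
m(u) = -4*u*(-1/29 + u) (m(u) = ((0 - 4)*u)*(u - 1/29) = (-4*u)*(-1/29 + u) = -4*u*(-1/29 + u))
(763 + m((2 + p(-4))*4)) + 3141 = (763 + 4*((2 + 0)*4)*(1 - 29*(2 + 0)*4)/29) + 3141 = (763 + 4*(2*4)*(1 - 58*4)/29) + 3141 = (763 + (4/29)*8*(1 - 29*8)) + 3141 = (763 + (4/29)*8*(1 - 232)) + 3141 = (763 + (4/29)*8*(-231)) + 3141 = (763 - 7392/29) + 3141 = 14735/29 + 3141 = 105824/29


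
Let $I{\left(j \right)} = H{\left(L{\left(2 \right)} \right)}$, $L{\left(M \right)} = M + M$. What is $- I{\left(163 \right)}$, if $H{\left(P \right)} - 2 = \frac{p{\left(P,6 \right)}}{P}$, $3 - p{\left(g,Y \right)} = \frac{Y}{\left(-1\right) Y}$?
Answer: $-3$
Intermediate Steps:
$p{\left(g,Y \right)} = 4$ ($p{\left(g,Y \right)} = 3 - \frac{Y}{\left(-1\right) Y} = 3 - Y \left(- \frac{1}{Y}\right) = 3 - -1 = 3 + 1 = 4$)
$L{\left(M \right)} = 2 M$
$H{\left(P \right)} = 2 + \frac{4}{P}$
$I{\left(j \right)} = 3$ ($I{\left(j \right)} = 2 + \frac{4}{2 \cdot 2} = 2 + \frac{4}{4} = 2 + 4 \cdot \frac{1}{4} = 2 + 1 = 3$)
$- I{\left(163 \right)} = \left(-1\right) 3 = -3$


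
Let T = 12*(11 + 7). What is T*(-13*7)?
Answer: -19656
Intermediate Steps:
T = 216 (T = 12*18 = 216)
T*(-13*7) = 216*(-13*7) = 216*(-91) = -19656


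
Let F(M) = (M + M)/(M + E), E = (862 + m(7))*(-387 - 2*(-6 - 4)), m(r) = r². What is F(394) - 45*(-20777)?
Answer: 312225016207/333943 ≈ 9.3497e+5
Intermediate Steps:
E = -334337 (E = (862 + 7²)*(-387 - 2*(-6 - 4)) = (862 + 49)*(-387 - 2*(-10)) = 911*(-387 + 20) = 911*(-367) = -334337)
F(M) = 2*M/(-334337 + M) (F(M) = (M + M)/(M - 334337) = (2*M)/(-334337 + M) = 2*M/(-334337 + M))
F(394) - 45*(-20777) = 2*394/(-334337 + 394) - 45*(-20777) = 2*394/(-333943) + 934965 = 2*394*(-1/333943) + 934965 = -788/333943 + 934965 = 312225016207/333943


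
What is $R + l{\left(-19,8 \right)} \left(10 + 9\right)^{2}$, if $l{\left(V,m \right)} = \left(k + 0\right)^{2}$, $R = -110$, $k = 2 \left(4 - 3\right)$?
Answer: $1334$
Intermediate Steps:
$k = 2$ ($k = 2 \cdot 1 = 2$)
$l{\left(V,m \right)} = 4$ ($l{\left(V,m \right)} = \left(2 + 0\right)^{2} = 2^{2} = 4$)
$R + l{\left(-19,8 \right)} \left(10 + 9\right)^{2} = -110 + 4 \left(10 + 9\right)^{2} = -110 + 4 \cdot 19^{2} = -110 + 4 \cdot 361 = -110 + 1444 = 1334$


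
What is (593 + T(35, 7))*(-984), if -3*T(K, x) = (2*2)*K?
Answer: -537592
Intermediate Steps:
T(K, x) = -4*K/3 (T(K, x) = -2*2*K/3 = -4*K/3)
(593 + T(35, 7))*(-984) = (593 - 4/3*35)*(-984) = (593 - 140/3)*(-984) = (1639/3)*(-984) = -537592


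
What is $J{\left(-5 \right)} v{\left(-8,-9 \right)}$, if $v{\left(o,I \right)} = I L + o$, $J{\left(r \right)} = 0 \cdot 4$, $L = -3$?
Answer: $0$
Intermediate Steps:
$J{\left(r \right)} = 0$
$v{\left(o,I \right)} = o - 3 I$ ($v{\left(o,I \right)} = I \left(-3\right) + o = - 3 I + o = o - 3 I$)
$J{\left(-5 \right)} v{\left(-8,-9 \right)} = 0 \left(-8 - -27\right) = 0 \left(-8 + 27\right) = 0 \cdot 19 = 0$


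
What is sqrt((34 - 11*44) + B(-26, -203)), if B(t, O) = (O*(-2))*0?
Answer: 15*I*sqrt(2) ≈ 21.213*I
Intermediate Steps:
B(t, O) = 0 (B(t, O) = -2*O*0 = 0)
sqrt((34 - 11*44) + B(-26, -203)) = sqrt((34 - 11*44) + 0) = sqrt((34 - 484) + 0) = sqrt(-450 + 0) = sqrt(-450) = 15*I*sqrt(2)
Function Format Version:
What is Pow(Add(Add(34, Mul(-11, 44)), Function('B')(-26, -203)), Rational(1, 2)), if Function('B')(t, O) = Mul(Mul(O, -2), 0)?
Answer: Mul(15, I, Pow(2, Rational(1, 2))) ≈ Mul(21.213, I)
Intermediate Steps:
Function('B')(t, O) = 0 (Function('B')(t, O) = Mul(Mul(-2, O), 0) = 0)
Pow(Add(Add(34, Mul(-11, 44)), Function('B')(-26, -203)), Rational(1, 2)) = Pow(Add(Add(34, Mul(-11, 44)), 0), Rational(1, 2)) = Pow(Add(Add(34, -484), 0), Rational(1, 2)) = Pow(Add(-450, 0), Rational(1, 2)) = Pow(-450, Rational(1, 2)) = Mul(15, I, Pow(2, Rational(1, 2)))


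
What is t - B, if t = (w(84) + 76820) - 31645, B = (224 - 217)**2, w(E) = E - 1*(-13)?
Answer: 45223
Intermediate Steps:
w(E) = 13 + E (w(E) = E + 13 = 13 + E)
B = 49 (B = 7**2 = 49)
t = 45272 (t = ((13 + 84) + 76820) - 31645 = (97 + 76820) - 31645 = 76917 - 31645 = 45272)
t - B = 45272 - 1*49 = 45272 - 49 = 45223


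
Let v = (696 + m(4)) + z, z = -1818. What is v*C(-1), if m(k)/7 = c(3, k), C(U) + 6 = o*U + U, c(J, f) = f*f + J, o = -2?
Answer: 4945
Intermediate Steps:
c(J, f) = J + f² (c(J, f) = f² + J = J + f²)
C(U) = -6 - U (C(U) = -6 + (-2*U + U) = -6 - U)
m(k) = 21 + 7*k² (m(k) = 7*(3 + k²) = 21 + 7*k²)
v = -989 (v = (696 + (21 + 7*4²)) - 1818 = (696 + (21 + 7*16)) - 1818 = (696 + (21 + 112)) - 1818 = (696 + 133) - 1818 = 829 - 1818 = -989)
v*C(-1) = -989*(-6 - 1*(-1)) = -989*(-6 + 1) = -989*(-5) = 4945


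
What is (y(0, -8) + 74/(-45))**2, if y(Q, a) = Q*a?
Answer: 5476/2025 ≈ 2.7042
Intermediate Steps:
(y(0, -8) + 74/(-45))**2 = (0*(-8) + 74/(-45))**2 = (0 + 74*(-1/45))**2 = (0 - 74/45)**2 = (-74/45)**2 = 5476/2025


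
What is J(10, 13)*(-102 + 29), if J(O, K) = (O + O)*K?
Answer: -18980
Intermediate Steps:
J(O, K) = 2*K*O (J(O, K) = (2*O)*K = 2*K*O)
J(10, 13)*(-102 + 29) = (2*13*10)*(-102 + 29) = 260*(-73) = -18980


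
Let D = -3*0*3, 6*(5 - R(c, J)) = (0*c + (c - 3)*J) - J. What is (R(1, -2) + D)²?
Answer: 16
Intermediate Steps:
R(c, J) = 5 + J/6 - J*(-3 + c)/6 (R(c, J) = 5 - ((0*c + (c - 3)*J) - J)/6 = 5 - ((0 + (-3 + c)*J) - J)/6 = 5 - ((0 + J*(-3 + c)) - J)/6 = 5 - (J*(-3 + c) - J)/6 = 5 - (-J + J*(-3 + c))/6 = 5 + (J/6 - J*(-3 + c)/6) = 5 + J/6 - J*(-3 + c)/6)
D = 0 (D = 0*3 = 0)
(R(1, -2) + D)² = ((5 + (⅔)*(-2) - ⅙*(-2)*1) + 0)² = ((5 - 4/3 + ⅓) + 0)² = (4 + 0)² = 4² = 16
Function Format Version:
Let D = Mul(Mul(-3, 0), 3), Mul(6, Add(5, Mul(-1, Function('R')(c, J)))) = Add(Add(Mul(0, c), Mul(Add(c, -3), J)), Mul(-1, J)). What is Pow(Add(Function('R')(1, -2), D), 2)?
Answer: 16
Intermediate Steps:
Function('R')(c, J) = Add(5, Mul(Rational(1, 6), J), Mul(Rational(-1, 6), J, Add(-3, c))) (Function('R')(c, J) = Add(5, Mul(Rational(-1, 6), Add(Add(Mul(0, c), Mul(Add(c, -3), J)), Mul(-1, J)))) = Add(5, Mul(Rational(-1, 6), Add(Add(0, Mul(Add(-3, c), J)), Mul(-1, J)))) = Add(5, Mul(Rational(-1, 6), Add(Add(0, Mul(J, Add(-3, c))), Mul(-1, J)))) = Add(5, Mul(Rational(-1, 6), Add(Mul(J, Add(-3, c)), Mul(-1, J)))) = Add(5, Mul(Rational(-1, 6), Add(Mul(-1, J), Mul(J, Add(-3, c))))) = Add(5, Add(Mul(Rational(1, 6), J), Mul(Rational(-1, 6), J, Add(-3, c)))) = Add(5, Mul(Rational(1, 6), J), Mul(Rational(-1, 6), J, Add(-3, c))))
D = 0 (D = Mul(0, 3) = 0)
Pow(Add(Function('R')(1, -2), D), 2) = Pow(Add(Add(5, Mul(Rational(2, 3), -2), Mul(Rational(-1, 6), -2, 1)), 0), 2) = Pow(Add(Add(5, Rational(-4, 3), Rational(1, 3)), 0), 2) = Pow(Add(4, 0), 2) = Pow(4, 2) = 16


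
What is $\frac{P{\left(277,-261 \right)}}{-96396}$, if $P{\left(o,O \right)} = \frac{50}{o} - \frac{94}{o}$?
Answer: $\frac{11}{6675423} \approx 1.6478 \cdot 10^{-6}$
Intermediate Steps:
$P{\left(o,O \right)} = - \frac{44}{o}$
$\frac{P{\left(277,-261 \right)}}{-96396} = \frac{\left(-44\right) \frac{1}{277}}{-96396} = \left(-44\right) \frac{1}{277} \left(- \frac{1}{96396}\right) = \left(- \frac{44}{277}\right) \left(- \frac{1}{96396}\right) = \frac{11}{6675423}$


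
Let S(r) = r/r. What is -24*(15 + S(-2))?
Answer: -384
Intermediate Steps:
S(r) = 1
-24*(15 + S(-2)) = -24*(15 + 1) = -24*16 = -384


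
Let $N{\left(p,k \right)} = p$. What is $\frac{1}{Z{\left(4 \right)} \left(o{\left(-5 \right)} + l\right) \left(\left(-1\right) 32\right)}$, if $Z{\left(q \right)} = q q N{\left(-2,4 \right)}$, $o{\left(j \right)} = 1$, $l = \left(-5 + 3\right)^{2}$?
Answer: $\frac{1}{5120} \approx 0.00019531$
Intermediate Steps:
$l = 4$ ($l = \left(-2\right)^{2} = 4$)
$Z{\left(q \right)} = - 2 q^{2}$ ($Z{\left(q \right)} = q q \left(-2\right) = q^{2} \left(-2\right) = - 2 q^{2}$)
$\frac{1}{Z{\left(4 \right)} \left(o{\left(-5 \right)} + l\right) \left(\left(-1\right) 32\right)} = \frac{1}{- 2 \cdot 4^{2} \left(1 + 4\right) \left(\left(-1\right) 32\right)} = \frac{1}{\left(-2\right) 16 \cdot 5 \left(-32\right)} = \frac{1}{\left(-32\right) 5 \left(-32\right)} = \frac{1}{\left(-160\right) \left(-32\right)} = \frac{1}{5120}$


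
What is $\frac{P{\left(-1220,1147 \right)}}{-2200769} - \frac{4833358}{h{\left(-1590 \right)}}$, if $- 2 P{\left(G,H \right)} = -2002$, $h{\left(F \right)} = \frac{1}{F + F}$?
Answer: $\frac{33825992158319359}{2200769} \approx 1.537 \cdot 10^{10}$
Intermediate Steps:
$h{\left(F \right)} = \frac{1}{2 F}$
$P{\left(G,H \right)} = 1001$ ($P{\left(G,H \right)} = \left(- \frac{1}{2}\right) \left(-2002\right) = 1001$)
$\frac{P{\left(-1220,1147 \right)}}{-2200769} - \frac{4833358}{h{\left(-1590 \right)}} = \frac{1001}{-2200769} - \frac{4833358}{\frac{1}{2} \frac{1}{-1590}} = 1001 \left(- \frac{1}{2200769}\right) - \frac{4833358}{\frac{1}{2} \left(- \frac{1}{1590}\right)} = - \frac{1001}{2200769} - \frac{4833358}{- \frac{1}{3180}} = - \frac{1001}{2200769} - -15370078440 = - \frac{1001}{2200769} + 15370078440 = \frac{33825992158319359}{2200769}$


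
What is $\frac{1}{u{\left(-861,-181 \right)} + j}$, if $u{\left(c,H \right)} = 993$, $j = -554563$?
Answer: $- \frac{1}{553570} \approx -1.8065 \cdot 10^{-6}$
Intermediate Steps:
$\frac{1}{u{\left(-861,-181 \right)} + j} = \frac{1}{993 - 554563} = \frac{1}{-553570} = - \frac{1}{553570}$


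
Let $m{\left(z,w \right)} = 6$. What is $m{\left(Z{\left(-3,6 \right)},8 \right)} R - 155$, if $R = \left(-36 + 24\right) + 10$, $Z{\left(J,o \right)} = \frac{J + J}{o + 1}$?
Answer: $-167$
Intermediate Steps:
$Z{\left(J,o \right)} = \frac{2 J}{1 + o}$
$R = -2$ ($R = -12 + 10 = -2$)
$m{\left(Z{\left(-3,6 \right)},8 \right)} R - 155 = 6 \left(-2\right) - 155 = -12 - 155 = -167$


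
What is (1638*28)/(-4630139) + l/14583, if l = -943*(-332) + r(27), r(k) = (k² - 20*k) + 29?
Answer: 1449925933154/67521317037 ≈ 21.474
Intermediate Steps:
r(k) = 29 + k² - 20*k
l = 313294 (l = -943*(-332) + (29 + 27² - 20*27) = 313076 + (29 + 729 - 540) = 313076 + 218 = 313294)
(1638*28)/(-4630139) + l/14583 = (1638*28)/(-4630139) + 313294/14583 = 45864*(-1/4630139) + 313294*(1/14583) = -45864/4630139 + 313294/14583 = 1449925933154/67521317037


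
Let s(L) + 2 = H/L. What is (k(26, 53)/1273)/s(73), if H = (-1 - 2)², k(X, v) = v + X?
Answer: -5767/174401 ≈ -0.033067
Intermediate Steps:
k(X, v) = X + v
H = 9 (H = (-3)² = 9)
s(L) = -2 + 9/L
(k(26, 53)/1273)/s(73) = ((26 + 53)/1273)/(-2 + 9/73) = (79*(1/1273))/(-2 + 9*(1/73)) = 79/(1273*(-2 + 9/73)) = 79/(1273*(-137/73)) = (79/1273)*(-73/137) = -5767/174401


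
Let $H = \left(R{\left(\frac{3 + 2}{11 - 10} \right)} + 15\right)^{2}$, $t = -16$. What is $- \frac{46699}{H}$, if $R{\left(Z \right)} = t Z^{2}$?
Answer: $- \frac{46699}{148225} \approx -0.31505$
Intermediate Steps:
$R{\left(Z \right)} = - 16 Z^{2}$
$H = 148225$ ($H = \left(- 16 \left(\frac{3 + 2}{11 - 10}\right)^{2} + 15\right)^{2} = \left(- 16 \left(\frac{5}{1}\right)^{2} + 15\right)^{2} = \left(- 16 \left(5 \cdot 1\right)^{2} + 15\right)^{2} = \left(- 16 \cdot 5^{2} + 15\right)^{2} = \left(\left(-16\right) 25 + 15\right)^{2} = \left(-400 + 15\right)^{2} = \left(-385\right)^{2} = 148225$)
$- \frac{46699}{H} = - \frac{46699}{148225}$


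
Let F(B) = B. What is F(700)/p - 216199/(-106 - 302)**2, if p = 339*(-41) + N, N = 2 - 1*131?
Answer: -37492433/27799488 ≈ -1.3487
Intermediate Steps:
N = -129 (N = 2 - 131 = -129)
p = -14028 (p = 339*(-41) - 129 = -13899 - 129 = -14028)
F(700)/p - 216199/(-106 - 302)**2 = 700/(-14028) - 216199/(-106 - 302)**2 = 700*(-1/14028) - 216199/((-408)**2) = -25/501 - 216199/166464 = -37492433/27799488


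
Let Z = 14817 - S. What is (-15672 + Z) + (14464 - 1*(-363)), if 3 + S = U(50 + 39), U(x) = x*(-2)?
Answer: 14153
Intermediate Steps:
U(x) = -2*x
S = -181 (S = -3 - 2*(50 + 39) = -3 - 2*89 = -3 - 178 = -181)
Z = 14998 (Z = 14817 - 1*(-181) = 14817 + 181 = 14998)
(-15672 + Z) + (14464 - 1*(-363)) = (-15672 + 14998) + (14464 - 1*(-363)) = -674 + (14464 + 363) = -674 + 14827 = 14153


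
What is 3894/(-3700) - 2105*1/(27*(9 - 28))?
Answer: 2895439/949050 ≈ 3.0509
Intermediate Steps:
3894/(-3700) - 2105*1/(27*(9 - 28)) = 3894*(-1/3700) - 2105/((-19*27)) = -1947/1850 - 2105/(-513) = -1947/1850 - 2105*(-1/513) = -1947/1850 + 2105/513 = 2895439/949050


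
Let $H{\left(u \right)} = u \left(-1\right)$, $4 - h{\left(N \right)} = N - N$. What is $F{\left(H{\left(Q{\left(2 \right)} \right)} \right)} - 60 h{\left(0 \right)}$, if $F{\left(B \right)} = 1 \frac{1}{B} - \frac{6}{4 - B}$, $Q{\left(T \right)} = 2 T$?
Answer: $-241$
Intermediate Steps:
$h{\left(N \right)} = 4$ ($h{\left(N \right)} = 4 - \left(N - N\right) = 4 - 0 = 4 + 0 = 4$)
$H{\left(u \right)} = - u$
$F{\left(B \right)} = \frac{1}{B} - \frac{6}{4 - B}$
$F{\left(H{\left(Q{\left(2 \right)} \right)} \right)} - 60 h{\left(0 \right)} = \frac{-4 + 7 \left(- 2 \cdot 2\right)}{- 2 \cdot 2 \left(-4 - 2 \cdot 2\right)} - 240 = \frac{-4 + 7 \left(\left(-1\right) 4\right)}{\left(-1\right) 4 \left(-4 - 4\right)} - 240 = \frac{-4 + 7 \left(-4\right)}{\left(-4\right) \left(-4 - 4\right)} - 240 = - \frac{-4 - 28}{4 \left(-8\right)} - 240 = \left(- \frac{1}{4}\right) \left(- \frac{1}{8}\right) \left(-32\right) - 240 = -1 - 240 = -241$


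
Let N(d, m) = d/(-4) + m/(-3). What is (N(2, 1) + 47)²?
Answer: 76729/36 ≈ 2131.4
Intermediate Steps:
N(d, m) = -m/3 - d/4 (N(d, m) = d*(-¼) + m*(-⅓) = -d/4 - m/3 = -m/3 - d/4)
(N(2, 1) + 47)² = ((-⅓*1 - ¼*2) + 47)² = ((-⅓ - ½) + 47)² = (-⅚ + 47)² = (277/6)² = 76729/36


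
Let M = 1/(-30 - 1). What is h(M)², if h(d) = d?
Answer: 1/961 ≈ 0.0010406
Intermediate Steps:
M = -1/31 (M = 1/(-31) = -1/31 ≈ -0.032258)
h(M)² = (-1/31)² = 1/961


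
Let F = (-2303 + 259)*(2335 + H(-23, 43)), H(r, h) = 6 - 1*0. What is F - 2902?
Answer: -4787906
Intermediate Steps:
H(r, h) = 6 (H(r, h) = 6 + 0 = 6)
F = -4785004 (F = (-2303 + 259)*(2335 + 6) = -2044*2341 = -4785004)
F - 2902 = -4785004 - 2902 = -4787906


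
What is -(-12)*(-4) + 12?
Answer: -36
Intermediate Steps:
-(-12)*(-4) + 12 = -4*12 + 12 = -48 + 12 = -36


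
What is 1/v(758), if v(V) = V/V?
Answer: 1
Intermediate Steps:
v(V) = 1
1/v(758) = 1/1 = 1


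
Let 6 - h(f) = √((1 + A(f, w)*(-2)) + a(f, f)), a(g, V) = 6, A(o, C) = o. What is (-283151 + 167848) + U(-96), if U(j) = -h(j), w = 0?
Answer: -115309 + √199 ≈ -1.1529e+5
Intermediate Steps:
h(f) = 6 - √(7 - 2*f) (h(f) = 6 - √((1 + f*(-2)) + 6) = 6 - √((1 - 2*f) + 6) = 6 - √(7 - 2*f))
U(j) = -6 + √(7 - 2*j) (U(j) = -(6 - √(7 - 2*j)) = -6 + √(7 - 2*j))
(-283151 + 167848) + U(-96) = (-283151 + 167848) + (-6 + √(7 - 2*(-96))) = -115303 + (-6 + √(7 + 192)) = -115303 + (-6 + √199) = -115309 + √199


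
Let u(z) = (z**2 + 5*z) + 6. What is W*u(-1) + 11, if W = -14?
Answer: -17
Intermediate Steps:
u(z) = 6 + z**2 + 5*z
W*u(-1) + 11 = -14*(6 + (-1)**2 + 5*(-1)) + 11 = -14*(6 + 1 - 5) + 11 = -14*2 + 11 = -28 + 11 = -17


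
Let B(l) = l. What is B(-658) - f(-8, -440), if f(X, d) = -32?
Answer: -626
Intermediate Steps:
B(-658) - f(-8, -440) = -658 - 1*(-32) = -658 + 32 = -626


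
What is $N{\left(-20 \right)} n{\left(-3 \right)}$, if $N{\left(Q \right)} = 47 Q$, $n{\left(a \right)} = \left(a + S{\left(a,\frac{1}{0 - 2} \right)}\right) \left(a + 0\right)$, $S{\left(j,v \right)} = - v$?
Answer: $-7050$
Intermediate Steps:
$n{\left(a \right)} = a \left(\frac{1}{2} + a\right)$ ($n{\left(a \right)} = \left(a - \frac{1}{0 - 2}\right) \left(a + 0\right) = \left(a - \frac{1}{-2}\right) a = \left(a - - \frac{1}{2}\right) a = \left(a + \frac{1}{2}\right) a = \left(\frac{1}{2} + a\right) a = a \left(\frac{1}{2} + a\right)$)
$N{\left(-20 \right)} n{\left(-3 \right)} = 47 \left(-20\right) \left(- 3 \left(\frac{1}{2} - 3\right)\right) = - 940 \left(\left(-3\right) \left(- \frac{5}{2}\right)\right) = \left(-940\right) \frac{15}{2} = -7050$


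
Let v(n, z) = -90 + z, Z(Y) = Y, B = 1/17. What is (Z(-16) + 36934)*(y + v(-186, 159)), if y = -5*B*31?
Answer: 37582524/17 ≈ 2.2107e+6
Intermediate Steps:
B = 1/17 ≈ 0.058824
y = -155/17 (y = -5*1/17*31 = -5/17*31 = -155/17 ≈ -9.1176)
(Z(-16) + 36934)*(y + v(-186, 159)) = (-16 + 36934)*(-155/17 + (-90 + 159)) = 36918*(-155/17 + 69) = 36918*(1018/17) = 37582524/17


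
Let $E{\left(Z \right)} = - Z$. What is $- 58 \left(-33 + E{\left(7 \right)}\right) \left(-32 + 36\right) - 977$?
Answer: $8303$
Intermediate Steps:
$- 58 \left(-33 + E{\left(7 \right)}\right) \left(-32 + 36\right) - 977 = - 58 \left(-33 - 7\right) \left(-32 + 36\right) - 977 = - 58 \left(-33 - 7\right) 4 - 977 = - 58 \left(\left(-40\right) 4\right) - 977 = \left(-58\right) \left(-160\right) - 977 = 9280 - 977 = 8303$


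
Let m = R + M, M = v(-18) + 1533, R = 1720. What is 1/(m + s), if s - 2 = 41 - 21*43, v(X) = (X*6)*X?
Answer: 1/4337 ≈ 0.00023057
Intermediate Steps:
v(X) = 6*X² (v(X) = (6*X)*X = 6*X²)
M = 3477 (M = 6*(-18)² + 1533 = 6*324 + 1533 = 1944 + 1533 = 3477)
s = -860 (s = 2 + (41 - 21*43) = 2 + (41 - 903) = 2 - 862 = -860)
m = 5197 (m = 1720 + 3477 = 5197)
1/(m + s) = 1/(5197 - 860) = 1/4337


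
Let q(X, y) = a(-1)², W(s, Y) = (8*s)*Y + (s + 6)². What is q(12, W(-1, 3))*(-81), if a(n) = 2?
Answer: -324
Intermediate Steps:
W(s, Y) = (6 + s)² + 8*Y*s (W(s, Y) = 8*Y*s + (6 + s)² = (6 + s)² + 8*Y*s)
q(X, y) = 4 (q(X, y) = 2² = 4)
q(12, W(-1, 3))*(-81) = 4*(-81) = -324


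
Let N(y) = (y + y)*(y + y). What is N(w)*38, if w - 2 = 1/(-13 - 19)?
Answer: 75411/128 ≈ 589.15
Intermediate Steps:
w = 63/32 (w = 2 + 1/(-13 - 19) = 2 + 1/(-32) = 2 - 1/32 = 63/32 ≈ 1.9688)
N(y) = 4*y**2 (N(y) = (2*y)*(2*y) = 4*y**2)
N(w)*38 = (4*(63/32)**2)*38 = (4*(3969/1024))*38 = (3969/256)*38 = 75411/128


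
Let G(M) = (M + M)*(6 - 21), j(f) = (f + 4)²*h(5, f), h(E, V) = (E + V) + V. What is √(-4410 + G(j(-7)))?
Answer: 6*I*√55 ≈ 44.497*I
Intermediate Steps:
h(E, V) = E + 2*V
j(f) = (4 + f)²*(5 + 2*f) (j(f) = (f + 4)²*(5 + 2*f) = (4 + f)²*(5 + 2*f))
G(M) = -30*M (G(M) = (2*M)*(-15) = -30*M)
√(-4410 + G(j(-7))) = √(-4410 - 30*(4 - 7)²*(5 + 2*(-7))) = √(-4410 - 30*(-3)²*(5 - 14)) = √(-4410 - 270*(-9)) = √(-4410 - 30*(-81)) = √(-4410 + 2430) = √(-1980) = 6*I*√55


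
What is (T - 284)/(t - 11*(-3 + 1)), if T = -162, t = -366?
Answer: 223/172 ≈ 1.2965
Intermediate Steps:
(T - 284)/(t - 11*(-3 + 1)) = (-162 - 284)/(-366 - 11*(-3 + 1)) = -446/(-366 - 11*(-2)) = -446/(-366 + 22) = -446/(-344) = -446*(-1/344) = 223/172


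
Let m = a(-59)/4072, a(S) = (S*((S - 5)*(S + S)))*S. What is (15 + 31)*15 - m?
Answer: -2934854/509 ≈ -5765.9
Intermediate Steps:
a(S) = 2*S³*(-5 + S) (a(S) = (S*((-5 + S)*(2*S)))*S = (S*(2*S*(-5 + S)))*S = (2*S²*(-5 + S))*S = 2*S³*(-5 + S))
m = 3286064/509 (m = (2*(-59)³*(-5 - 59))/4072 = (2*(-205379)*(-64))*(1/4072) = 26288512*(1/4072) = 3286064/509 ≈ 6455.9)
(15 + 31)*15 - m = (15 + 31)*15 - 1*3286064/509 = 46*15 - 3286064/509 = 690 - 3286064/509 = -2934854/509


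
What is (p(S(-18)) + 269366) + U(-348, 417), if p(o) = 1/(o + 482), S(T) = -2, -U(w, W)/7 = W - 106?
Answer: 128250721/480 ≈ 2.6719e+5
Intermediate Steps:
U(w, W) = 742 - 7*W (U(w, W) = -7*(W - 106) = -7*(-106 + W) = 742 - 7*W)
p(o) = 1/(482 + o)
(p(S(-18)) + 269366) + U(-348, 417) = (1/(482 - 2) + 269366) + (742 - 7*417) = (1/480 + 269366) + (742 - 2919) = (1/480 + 269366) - 2177 = 129295681/480 - 2177 = 128250721/480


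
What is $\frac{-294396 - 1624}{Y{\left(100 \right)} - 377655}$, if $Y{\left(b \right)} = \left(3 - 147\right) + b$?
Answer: $\frac{296020}{377699} \approx 0.78375$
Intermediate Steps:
$Y{\left(b \right)} = -144 + b$
$\frac{-294396 - 1624}{Y{\left(100 \right)} - 377655} = \frac{-294396 - 1624}{\left(-144 + 100\right) - 377655} = - \frac{296020}{-44 - 377655} = - \frac{296020}{-377699} = \left(-296020\right) \left(- \frac{1}{377699}\right) = \frac{296020}{377699}$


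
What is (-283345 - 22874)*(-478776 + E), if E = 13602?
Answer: 142445117106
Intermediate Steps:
(-283345 - 22874)*(-478776 + E) = (-283345 - 22874)*(-478776 + 13602) = -306219*(-465174) = 142445117106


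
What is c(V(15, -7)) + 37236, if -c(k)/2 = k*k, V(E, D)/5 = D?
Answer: 34786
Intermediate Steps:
V(E, D) = 5*D
c(k) = -2*k**2 (c(k) = -2*k*k = -2*k**2)
c(V(15, -7)) + 37236 = -2*(5*(-7))**2 + 37236 = -2*(-35)**2 + 37236 = -2*1225 + 37236 = -2450 + 37236 = 34786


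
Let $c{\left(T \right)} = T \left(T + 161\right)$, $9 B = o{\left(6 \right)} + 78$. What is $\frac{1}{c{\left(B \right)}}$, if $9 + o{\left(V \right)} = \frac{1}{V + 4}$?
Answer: $\frac{8100}{10490071} \approx 0.00077216$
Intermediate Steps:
$o{\left(V \right)} = -9 + \frac{1}{4 + V}$ ($o{\left(V \right)} = -9 + \frac{1}{V + 4} = -9 + \frac{1}{4 + V}$)
$B = \frac{691}{90}$ ($B = \frac{\frac{-35 - 54}{4 + 6} + 78}{9} = \frac{\frac{-35 - 54}{10} + 78}{9} = \frac{\frac{1}{10} \left(-89\right) + 78}{9} = \frac{- \frac{89}{10} + 78}{9} = \frac{1}{9} \cdot \frac{691}{10} = \frac{691}{90} \approx 7.6778$)
$c{\left(T \right)} = T \left(161 + T\right)$
$\frac{1}{c{\left(B \right)}} = \frac{1}{\frac{691}{90} \left(161 + \frac{691}{90}\right)} = \frac{1}{\frac{691}{90} \cdot \frac{15181}{90}} = \frac{1}{\frac{10490071}{8100}} = \frac{8100}{10490071}$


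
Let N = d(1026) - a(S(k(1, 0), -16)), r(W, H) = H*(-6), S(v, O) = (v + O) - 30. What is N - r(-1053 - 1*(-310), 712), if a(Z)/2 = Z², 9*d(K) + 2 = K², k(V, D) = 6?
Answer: 1062322/9 ≈ 1.1804e+5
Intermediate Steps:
S(v, O) = -30 + O + v (S(v, O) = (O + v) - 30 = -30 + O + v)
r(W, H) = -6*H
d(K) = -2/9 + K²/9
a(Z) = 2*Z²
N = 1023874/9 (N = (-2/9 + (⅑)*1026²) - 2*(-30 - 16 + 6)² = (-2/9 + (⅑)*1052676) - 2*(-40)² = (-2/9 + 116964) - 2*1600 = 1052674/9 - 1*3200 = 1052674/9 - 3200 = 1023874/9 ≈ 1.1376e+5)
N - r(-1053 - 1*(-310), 712) = 1023874/9 - (-6)*712 = 1023874/9 - 1*(-4272) = 1023874/9 + 4272 = 1062322/9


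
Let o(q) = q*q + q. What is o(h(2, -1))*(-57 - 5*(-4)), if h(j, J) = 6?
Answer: -1554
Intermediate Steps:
o(q) = q + q² (o(q) = q² + q = q + q²)
o(h(2, -1))*(-57 - 5*(-4)) = (6*(1 + 6))*(-57 - 5*(-4)) = (6*7)*(-57 + 20) = 42*(-37) = -1554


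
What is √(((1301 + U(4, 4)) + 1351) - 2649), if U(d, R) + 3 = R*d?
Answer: 4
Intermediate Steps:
U(d, R) = -3 + R*d
√(((1301 + U(4, 4)) + 1351) - 2649) = √(((1301 + (-3 + 4*4)) + 1351) - 2649) = √(((1301 + (-3 + 16)) + 1351) - 2649) = √(((1301 + 13) + 1351) - 2649) = √((1314 + 1351) - 2649) = √(2665 - 2649) = √16 = 4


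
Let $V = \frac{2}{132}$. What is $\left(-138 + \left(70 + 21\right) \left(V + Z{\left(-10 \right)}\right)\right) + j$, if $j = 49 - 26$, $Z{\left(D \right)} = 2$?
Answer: $\frac{4513}{66} \approx 68.379$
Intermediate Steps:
$V = \frac{1}{66}$ ($V = 2 \cdot \frac{1}{132} = \frac{1}{66} \approx 0.015152$)
$j = 23$
$\left(-138 + \left(70 + 21\right) \left(V + Z{\left(-10 \right)}\right)\right) + j = \left(-138 + \left(70 + 21\right) \left(\frac{1}{66} + 2\right)\right) + 23 = \left(-138 + 91 \cdot \frac{133}{66}\right) + 23 = \left(-138 + \frac{12103}{66}\right) + 23 = \frac{2995}{66} + 23 = \frac{4513}{66}$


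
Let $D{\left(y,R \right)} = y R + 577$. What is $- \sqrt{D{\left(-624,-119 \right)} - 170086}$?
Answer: $- i \sqrt{95253} \approx - 308.63 i$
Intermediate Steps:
$D{\left(y,R \right)} = 577 + R y$ ($D{\left(y,R \right)} = R y + 577 = 577 + R y$)
$- \sqrt{D{\left(-624,-119 \right)} - 170086} = - \sqrt{\left(577 - -74256\right) - 170086} = - \sqrt{\left(577 + 74256\right) - 170086} = - \sqrt{74833 - 170086} = - \sqrt{-95253} = - i \sqrt{95253}$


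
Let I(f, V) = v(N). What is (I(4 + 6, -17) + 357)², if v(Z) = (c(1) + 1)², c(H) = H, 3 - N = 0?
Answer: 130321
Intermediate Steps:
N = 3 (N = 3 - 1*0 = 3 + 0 = 3)
v(Z) = 4 (v(Z) = (1 + 1)² = 2² = 4)
I(f, V) = 4
(I(4 + 6, -17) + 357)² = (4 + 357)² = 361² = 130321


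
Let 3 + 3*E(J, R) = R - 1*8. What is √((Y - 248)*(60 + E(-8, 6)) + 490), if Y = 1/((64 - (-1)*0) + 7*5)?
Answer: I*√136979535/99 ≈ 118.22*I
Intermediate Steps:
E(J, R) = -11/3 + R/3 (E(J, R) = -1 + (R - 1*8)/3 = -1 + (R - 8)/3 = -1 + (-8 + R)/3 = -1 + (-8/3 + R/3) = -11/3 + R/3)
Y = 1/99 (Y = 1/((64 - 1*0) + 35) = 1/((64 + 0) + 35) = 1/(64 + 35) = 1/99 ≈ 0.010101)
√((Y - 248)*(60 + E(-8, 6)) + 490) = √((1/99 - 248)*(60 + (-11/3 + (⅓)*6)) + 490) = √(-24551*(60 + (-11/3 + 2))/99 + 490) = √(-24551*(60 - 5/3)/99 + 490) = √(-24551/99*175/3 + 490) = √(-4296425/297 + 490) = √(-4150895/297) = I*√136979535/99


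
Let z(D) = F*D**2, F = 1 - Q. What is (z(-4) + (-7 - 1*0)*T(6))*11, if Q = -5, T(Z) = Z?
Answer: 594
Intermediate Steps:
F = 6 (F = 1 - 1*(-5) = 1 + 5 = 6)
z(D) = 6*D**2
(z(-4) + (-7 - 1*0)*T(6))*11 = (6*(-4)**2 + (-7 - 1*0)*6)*11 = (6*16 + (-7 + 0)*6)*11 = (96 - 7*6)*11 = (96 - 42)*11 = 54*11 = 594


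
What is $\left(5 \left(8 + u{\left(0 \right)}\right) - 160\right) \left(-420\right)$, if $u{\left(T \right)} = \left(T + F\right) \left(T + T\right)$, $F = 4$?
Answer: $50400$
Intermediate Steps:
$u{\left(T \right)} = 2 T \left(4 + T\right)$ ($u{\left(T \right)} = \left(T + 4\right) \left(T + T\right) = \left(4 + T\right) 2 T = 2 T \left(4 + T\right)$)
$\left(5 \left(8 + u{\left(0 \right)}\right) - 160\right) \left(-420\right) = \left(5 \left(8 + 2 \cdot 0 \left(4 + 0\right)\right) - 160\right) \left(-420\right) = \left(5 \left(8 + 2 \cdot 0 \cdot 4\right) - 160\right) \left(-420\right) = \left(5 \left(8 + 0\right) - 160\right) \left(-420\right) = \left(5 \cdot 8 - 160\right) \left(-420\right) = \left(40 - 160\right) \left(-420\right) = \left(-120\right) \left(-420\right) = 50400$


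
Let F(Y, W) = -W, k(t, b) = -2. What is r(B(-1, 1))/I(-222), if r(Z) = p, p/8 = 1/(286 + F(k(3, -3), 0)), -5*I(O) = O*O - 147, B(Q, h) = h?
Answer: -20/7026591 ≈ -2.8463e-6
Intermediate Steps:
I(O) = 147/5 - O²/5 (I(O) = -(O*O - 147)/5 = -(O² - 147)/5 = -(-147 + O²)/5 = 147/5 - O²/5)
p = 4/143 (p = 8/(286 - 1*0) = 8/(286 + 0) = 8/286 = 8*(1/286) = 4/143 ≈ 0.027972)
r(Z) = 4/143
r(B(-1, 1))/I(-222) = 4/(143*(147/5 - ⅕*(-222)²)) = 4/(143*(147/5 - ⅕*49284)) = 4/(143*(147/5 - 49284/5)) = 4/(143*(-49137/5)) = (4/143)*(-5/49137) = -20/7026591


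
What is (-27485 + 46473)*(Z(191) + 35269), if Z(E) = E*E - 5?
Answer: 1362294060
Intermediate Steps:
Z(E) = -5 + E**2 (Z(E) = E**2 - 5 = -5 + E**2)
(-27485 + 46473)*(Z(191) + 35269) = (-27485 + 46473)*((-5 + 191**2) + 35269) = 18988*((-5 + 36481) + 35269) = 18988*(36476 + 35269) = 18988*71745 = 1362294060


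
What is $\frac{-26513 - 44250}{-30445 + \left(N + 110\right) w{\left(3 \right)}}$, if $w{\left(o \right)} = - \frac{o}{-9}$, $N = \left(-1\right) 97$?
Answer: $\frac{2757}{1186} \approx 2.3246$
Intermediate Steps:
$N = -97$
$w{\left(o \right)} = \frac{o}{9}$ ($w{\left(o \right)} = - \frac{o \left(-1\right)}{9} = - \frac{\left(-1\right) o}{9} = \frac{o}{9}$)
$\frac{-26513 - 44250}{-30445 + \left(N + 110\right) w{\left(3 \right)}} = \frac{-26513 - 44250}{-30445 + \left(-97 + 110\right) \frac{1}{9} \cdot 3} = - \frac{70763}{-30445 + 13 \cdot \frac{1}{3}} = - \frac{70763}{-30445 + \frac{13}{3}} = - \frac{70763}{- \frac{91322}{3}} = \left(-70763\right) \left(- \frac{3}{91322}\right) = \frac{2757}{1186}$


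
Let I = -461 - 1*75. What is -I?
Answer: 536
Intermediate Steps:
I = -536 (I = -461 - 75 = -536)
-I = -1*(-536) = 536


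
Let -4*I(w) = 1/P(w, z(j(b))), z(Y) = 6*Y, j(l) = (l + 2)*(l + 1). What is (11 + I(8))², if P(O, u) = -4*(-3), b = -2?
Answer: 277729/2304 ≈ 120.54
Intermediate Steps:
j(l) = (1 + l)*(2 + l) (j(l) = (2 + l)*(1 + l) = (1 + l)*(2 + l))
P(O, u) = 12
I(w) = -1/48 (I(w) = -¼/12 = -¼*1/12 = -1/48)
(11 + I(8))² = (11 - 1/48)² = (527/48)² = 277729/2304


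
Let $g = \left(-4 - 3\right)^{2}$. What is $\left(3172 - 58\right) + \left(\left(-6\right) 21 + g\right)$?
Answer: $3037$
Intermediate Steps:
$g = 49$ ($g = \left(-4 - 3\right)^{2} = \left(-7\right)^{2} = 49$)
$\left(3172 - 58\right) + \left(\left(-6\right) 21 + g\right) = \left(3172 - 58\right) + \left(\left(-6\right) 21 + 49\right) = 3114 + \left(-126 + 49\right) = 3114 - 77 = 3037$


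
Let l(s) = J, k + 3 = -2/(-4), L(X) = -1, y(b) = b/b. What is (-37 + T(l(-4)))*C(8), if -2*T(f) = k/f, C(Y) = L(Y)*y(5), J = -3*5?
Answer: 445/12 ≈ 37.083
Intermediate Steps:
y(b) = 1
J = -15
k = -5/2 (k = -3 - 2/(-4) = -3 - 2*(-¼) = -3 + ½ = -5/2 ≈ -2.5000)
l(s) = -15
C(Y) = -1 (C(Y) = -1*1 = -1)
T(f) = 5/(4*f) (T(f) = -(-5)/(4*f) = 5/(4*f))
(-37 + T(l(-4)))*C(8) = (-37 + (5/4)/(-15))*(-1) = (-37 + (5/4)*(-1/15))*(-1) = (-37 - 1/12)*(-1) = -445/12*(-1) = 445/12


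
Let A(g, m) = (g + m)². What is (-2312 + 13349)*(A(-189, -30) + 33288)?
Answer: 896745213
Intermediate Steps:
(-2312 + 13349)*(A(-189, -30) + 33288) = (-2312 + 13349)*((-189 - 30)² + 33288) = 11037*((-219)² + 33288) = 11037*(47961 + 33288) = 11037*81249 = 896745213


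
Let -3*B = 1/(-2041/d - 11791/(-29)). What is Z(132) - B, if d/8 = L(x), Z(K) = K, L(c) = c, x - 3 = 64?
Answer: 2479287196/18782361 ≈ 132.00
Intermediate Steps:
x = 67 (x = 3 + 64 = 67)
d = 536 (d = 8*67 = 536)
B = -15544/18782361 (B = -1/(3*(-2041/536 - 11791/(-29))) = -1/(3*(-2041*1/536 - 11791*(-1/29))) = -1/(3*(-2041/536 + 11791/29)) = -1/(3*6260787/15544) = -⅓*15544/6260787 = -15544/18782361 ≈ -0.00082759)
Z(132) - B = 132 - 1*(-15544/18782361) = 132 + 15544/18782361 = 2479287196/18782361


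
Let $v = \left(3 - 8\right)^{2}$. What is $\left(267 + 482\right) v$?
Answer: $18725$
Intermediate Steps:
$v = 25$ ($v = \left(-5\right)^{2} = 25$)
$\left(267 + 482\right) v = \left(267 + 482\right) 25 = 749 \cdot 25 = 18725$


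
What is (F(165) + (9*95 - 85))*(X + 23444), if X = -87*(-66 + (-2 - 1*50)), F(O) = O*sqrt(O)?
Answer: 25956700 + 5562150*sqrt(165) ≈ 9.7404e+7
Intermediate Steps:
F(O) = O**(3/2)
X = 10266 (X = -87*(-66 + (-2 - 50)) = -87*(-66 - 52) = -87*(-118) = 10266)
(F(165) + (9*95 - 85))*(X + 23444) = (165**(3/2) + (9*95 - 85))*(10266 + 23444) = (165*sqrt(165) + (855 - 85))*33710 = (165*sqrt(165) + 770)*33710 = (770 + 165*sqrt(165))*33710 = 25956700 + 5562150*sqrt(165)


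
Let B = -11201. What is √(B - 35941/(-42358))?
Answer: I*√20095313648086/42358 ≈ 105.83*I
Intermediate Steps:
√(B - 35941/(-42358)) = √(-11201 - 35941/(-42358)) = √(-11201 - 35941*(-1/42358)) = √(-11201 + 35941/42358) = √(-474416017/42358) = I*√20095313648086/42358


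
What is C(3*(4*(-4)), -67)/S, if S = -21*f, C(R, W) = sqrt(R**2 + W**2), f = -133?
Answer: sqrt(6793)/2793 ≈ 0.029509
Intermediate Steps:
S = 2793 (S = -21*(-133) = 2793)
C(3*(4*(-4)), -67)/S = sqrt((3*(4*(-4)))**2 + (-67)**2)/2793 = sqrt((3*(-16))**2 + 4489)*(1/2793) = sqrt((-48)**2 + 4489)*(1/2793) = sqrt(2304 + 4489)*(1/2793) = sqrt(6793)*(1/2793) = sqrt(6793)/2793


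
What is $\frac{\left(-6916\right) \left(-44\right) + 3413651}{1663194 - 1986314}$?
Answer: $- \frac{743591}{64624} \approx -11.506$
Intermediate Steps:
$\frac{\left(-6916\right) \left(-44\right) + 3413651}{1663194 - 1986314} = \frac{304304 + 3413651}{-323120} = 3717955 \left(- \frac{1}{323120}\right) = - \frac{743591}{64624}$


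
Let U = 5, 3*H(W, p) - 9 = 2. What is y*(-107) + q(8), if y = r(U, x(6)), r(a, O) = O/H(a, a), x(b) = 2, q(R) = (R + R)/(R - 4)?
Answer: -598/11 ≈ -54.364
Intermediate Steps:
H(W, p) = 11/3 (H(W, p) = 3 + (⅓)*2 = 3 + ⅔ = 11/3)
q(R) = 2*R/(-4 + R) (q(R) = (2*R)/(-4 + R) = 2*R/(-4 + R))
r(a, O) = 3*O/11 (r(a, O) = O/(11/3) = O*(3/11) = 3*O/11)
y = 6/11 (y = (3/11)*2 = 6/11 ≈ 0.54545)
y*(-107) + q(8) = (6/11)*(-107) + 2*8/(-4 + 8) = -642/11 + 2*8/4 = -642/11 + 2*8*(¼) = -642/11 + 4 = -598/11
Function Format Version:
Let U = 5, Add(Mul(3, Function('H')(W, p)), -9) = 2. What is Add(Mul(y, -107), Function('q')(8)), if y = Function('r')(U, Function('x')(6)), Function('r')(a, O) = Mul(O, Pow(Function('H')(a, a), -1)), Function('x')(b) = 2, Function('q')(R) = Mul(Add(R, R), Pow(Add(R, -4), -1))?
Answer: Rational(-598, 11) ≈ -54.364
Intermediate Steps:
Function('H')(W, p) = Rational(11, 3) (Function('H')(W, p) = Add(3, Mul(Rational(1, 3), 2)) = Add(3, Rational(2, 3)) = Rational(11, 3))
Function('q')(R) = Mul(2, R, Pow(Add(-4, R), -1)) (Function('q')(R) = Mul(Mul(2, R), Pow(Add(-4, R), -1)) = Mul(2, R, Pow(Add(-4, R), -1)))
Function('r')(a, O) = Mul(Rational(3, 11), O) (Function('r')(a, O) = Mul(O, Pow(Rational(11, 3), -1)) = Mul(O, Rational(3, 11)) = Mul(Rational(3, 11), O))
y = Rational(6, 11) (y = Mul(Rational(3, 11), 2) = Rational(6, 11) ≈ 0.54545)
Add(Mul(y, -107), Function('q')(8)) = Add(Mul(Rational(6, 11), -107), Mul(2, 8, Pow(Add(-4, 8), -1))) = Add(Rational(-642, 11), Mul(2, 8, Pow(4, -1))) = Add(Rational(-642, 11), Mul(2, 8, Rational(1, 4))) = Add(Rational(-642, 11), 4) = Rational(-598, 11)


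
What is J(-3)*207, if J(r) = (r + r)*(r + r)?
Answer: 7452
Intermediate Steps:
J(r) = 4*r**2 (J(r) = (2*r)*(2*r) = 4*r**2)
J(-3)*207 = (4*(-3)**2)*207 = (4*9)*207 = 36*207 = 7452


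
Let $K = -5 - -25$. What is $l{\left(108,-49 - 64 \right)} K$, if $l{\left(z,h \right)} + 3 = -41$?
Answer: $-880$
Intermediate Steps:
$l{\left(z,h \right)} = -44$ ($l{\left(z,h \right)} = -3 - 41 = -44$)
$K = 20$ ($K = -5 + 25 = 20$)
$l{\left(108,-49 - 64 \right)} K = \left(-44\right) 20 = -880$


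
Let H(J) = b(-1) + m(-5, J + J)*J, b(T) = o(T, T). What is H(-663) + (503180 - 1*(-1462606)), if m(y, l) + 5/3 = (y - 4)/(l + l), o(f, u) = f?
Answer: 7867551/4 ≈ 1.9669e+6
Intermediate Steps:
b(T) = T
m(y, l) = -5/3 + (-4 + y)/(2*l) (m(y, l) = -5/3 + (y - 4)/(l + l) = -5/3 + (-4 + y)/((2*l)) = -5/3 + (-4 + y)*(1/(2*l)) = -5/3 + (-4 + y)/(2*l))
H(J) = -13/4 - 5*J/3 (H(J) = -1 + ((-12 - 10*(J + J) + 3*(-5))/(6*(J + J)))*J = -1 + ((-12 - 20*J - 15)/(6*((2*J))))*J = -1 + ((1/(2*J))*(-12 - 20*J - 15)/6)*J = -1 + ((1/(2*J))*(-27 - 20*J)/6)*J = -1 + ((-27 - 20*J)/(12*J))*J = -1 + (-9/4 - 5*J/3) = -13/4 - 5*J/3)
H(-663) + (503180 - 1*(-1462606)) = (-13/4 - 5/3*(-663)) + (503180 - 1*(-1462606)) = (-13/4 + 1105) + (503180 + 1462606) = 4407/4 + 1965786 = 7867551/4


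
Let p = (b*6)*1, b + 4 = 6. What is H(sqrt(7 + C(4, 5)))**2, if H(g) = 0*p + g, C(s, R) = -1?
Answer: 6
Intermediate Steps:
b = 2 (b = -4 + 6 = 2)
p = 12 (p = (2*6)*1 = 12*1 = 12)
H(g) = g (H(g) = 0*12 + g = 0 + g = g)
H(sqrt(7 + C(4, 5)))**2 = (sqrt(7 - 1))**2 = (sqrt(6))**2 = 6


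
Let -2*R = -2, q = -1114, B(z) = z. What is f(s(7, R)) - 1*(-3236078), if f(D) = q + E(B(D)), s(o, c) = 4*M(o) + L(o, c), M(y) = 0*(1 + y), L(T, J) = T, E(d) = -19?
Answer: 3234945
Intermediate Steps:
M(y) = 0
R = 1 (R = -1/2*(-2) = 1)
s(o, c) = o (s(o, c) = 4*0 + o = 0 + o = o)
f(D) = -1133 (f(D) = -1114 - 19 = -1133)
f(s(7, R)) - 1*(-3236078) = -1133 - 1*(-3236078) = -1133 + 3236078 = 3234945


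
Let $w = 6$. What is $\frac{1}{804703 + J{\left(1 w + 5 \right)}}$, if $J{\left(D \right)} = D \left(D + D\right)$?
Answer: $\frac{1}{804945} \approx 1.2423 \cdot 10^{-6}$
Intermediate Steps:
$J{\left(D \right)} = 2 D^{2}$ ($J{\left(D \right)} = D 2 D = 2 D^{2}$)
$\frac{1}{804703 + J{\left(1 w + 5 \right)}} = \frac{1}{804703 + 2 \left(1 \cdot 6 + 5\right)^{2}} = \frac{1}{804703 + 2 \left(6 + 5\right)^{2}} = \frac{1}{804703 + 2 \cdot 11^{2}} = \frac{1}{804703 + 2 \cdot 121} = \frac{1}{804703 + 242} = \frac{1}{804945}$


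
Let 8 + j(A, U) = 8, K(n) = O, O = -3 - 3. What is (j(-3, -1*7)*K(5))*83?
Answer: 0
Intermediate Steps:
O = -6
K(n) = -6
j(A, U) = 0 (j(A, U) = -8 + 8 = 0)
(j(-3, -1*7)*K(5))*83 = (0*(-6))*83 = 0*83 = 0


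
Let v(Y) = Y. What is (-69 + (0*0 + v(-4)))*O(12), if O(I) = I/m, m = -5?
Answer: 876/5 ≈ 175.20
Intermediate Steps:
O(I) = -I/5 (O(I) = I/(-5) = I*(-⅕) = -I/5)
(-69 + (0*0 + v(-4)))*O(12) = (-69 + (0*0 - 4))*(-⅕*12) = (-69 + (0 - 4))*(-12/5) = (-69 - 4)*(-12/5) = -73*(-12/5) = 876/5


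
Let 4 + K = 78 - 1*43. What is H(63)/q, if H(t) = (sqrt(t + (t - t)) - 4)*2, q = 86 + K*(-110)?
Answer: 2/831 - sqrt(7)/554 ≈ -0.0023690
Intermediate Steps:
K = 31 (K = -4 + (78 - 1*43) = -4 + (78 - 43) = -4 + 35 = 31)
q = -3324 (q = 86 + 31*(-110) = 86 - 3410 = -3324)
H(t) = -8 + 2*sqrt(t) (H(t) = (sqrt(t + 0) - 4)*2 = (sqrt(t) - 4)*2 = (-4 + sqrt(t))*2 = -8 + 2*sqrt(t))
H(63)/q = (-8 + 2*sqrt(63))/(-3324) = (-8 + 2*(3*sqrt(7)))*(-1/3324) = (-8 + 6*sqrt(7))*(-1/3324) = 2/831 - sqrt(7)/554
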